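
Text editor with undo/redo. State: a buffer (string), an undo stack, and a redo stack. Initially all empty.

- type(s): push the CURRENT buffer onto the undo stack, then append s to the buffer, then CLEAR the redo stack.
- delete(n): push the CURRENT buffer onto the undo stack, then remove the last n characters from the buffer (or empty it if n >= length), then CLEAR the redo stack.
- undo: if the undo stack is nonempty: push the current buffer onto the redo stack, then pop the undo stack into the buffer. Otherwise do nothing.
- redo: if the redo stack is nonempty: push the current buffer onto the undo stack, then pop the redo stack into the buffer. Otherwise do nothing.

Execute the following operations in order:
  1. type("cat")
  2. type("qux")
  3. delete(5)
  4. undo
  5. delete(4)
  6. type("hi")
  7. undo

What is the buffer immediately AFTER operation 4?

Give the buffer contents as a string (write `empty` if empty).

Answer: catqux

Derivation:
After op 1 (type): buf='cat' undo_depth=1 redo_depth=0
After op 2 (type): buf='catqux' undo_depth=2 redo_depth=0
After op 3 (delete): buf='c' undo_depth=3 redo_depth=0
After op 4 (undo): buf='catqux' undo_depth=2 redo_depth=1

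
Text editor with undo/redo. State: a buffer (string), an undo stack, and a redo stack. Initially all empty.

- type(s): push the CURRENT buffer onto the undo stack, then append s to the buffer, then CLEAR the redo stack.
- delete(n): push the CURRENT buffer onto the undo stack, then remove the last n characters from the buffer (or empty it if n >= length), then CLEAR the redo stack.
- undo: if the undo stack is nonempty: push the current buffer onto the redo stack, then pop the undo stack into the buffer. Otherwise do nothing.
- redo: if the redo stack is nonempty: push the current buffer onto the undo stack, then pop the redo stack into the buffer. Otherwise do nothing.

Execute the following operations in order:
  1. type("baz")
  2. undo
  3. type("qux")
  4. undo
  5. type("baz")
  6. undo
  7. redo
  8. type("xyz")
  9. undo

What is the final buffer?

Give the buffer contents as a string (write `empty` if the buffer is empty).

Answer: baz

Derivation:
After op 1 (type): buf='baz' undo_depth=1 redo_depth=0
After op 2 (undo): buf='(empty)' undo_depth=0 redo_depth=1
After op 3 (type): buf='qux' undo_depth=1 redo_depth=0
After op 4 (undo): buf='(empty)' undo_depth=0 redo_depth=1
After op 5 (type): buf='baz' undo_depth=1 redo_depth=0
After op 6 (undo): buf='(empty)' undo_depth=0 redo_depth=1
After op 7 (redo): buf='baz' undo_depth=1 redo_depth=0
After op 8 (type): buf='bazxyz' undo_depth=2 redo_depth=0
After op 9 (undo): buf='baz' undo_depth=1 redo_depth=1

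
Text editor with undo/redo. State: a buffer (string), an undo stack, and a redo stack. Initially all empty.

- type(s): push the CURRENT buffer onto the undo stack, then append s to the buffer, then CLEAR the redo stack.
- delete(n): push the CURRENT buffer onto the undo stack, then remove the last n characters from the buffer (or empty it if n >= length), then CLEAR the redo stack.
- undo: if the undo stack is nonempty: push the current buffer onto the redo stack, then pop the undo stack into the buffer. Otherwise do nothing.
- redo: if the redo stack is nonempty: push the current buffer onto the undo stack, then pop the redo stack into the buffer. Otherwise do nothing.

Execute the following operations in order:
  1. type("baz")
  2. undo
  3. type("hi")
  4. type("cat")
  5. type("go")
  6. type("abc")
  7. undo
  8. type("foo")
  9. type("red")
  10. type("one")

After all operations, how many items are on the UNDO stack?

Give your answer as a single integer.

Answer: 6

Derivation:
After op 1 (type): buf='baz' undo_depth=1 redo_depth=0
After op 2 (undo): buf='(empty)' undo_depth=0 redo_depth=1
After op 3 (type): buf='hi' undo_depth=1 redo_depth=0
After op 4 (type): buf='hicat' undo_depth=2 redo_depth=0
After op 5 (type): buf='hicatgo' undo_depth=3 redo_depth=0
After op 6 (type): buf='hicatgoabc' undo_depth=4 redo_depth=0
After op 7 (undo): buf='hicatgo' undo_depth=3 redo_depth=1
After op 8 (type): buf='hicatgofoo' undo_depth=4 redo_depth=0
After op 9 (type): buf='hicatgofoored' undo_depth=5 redo_depth=0
After op 10 (type): buf='hicatgofooredone' undo_depth=6 redo_depth=0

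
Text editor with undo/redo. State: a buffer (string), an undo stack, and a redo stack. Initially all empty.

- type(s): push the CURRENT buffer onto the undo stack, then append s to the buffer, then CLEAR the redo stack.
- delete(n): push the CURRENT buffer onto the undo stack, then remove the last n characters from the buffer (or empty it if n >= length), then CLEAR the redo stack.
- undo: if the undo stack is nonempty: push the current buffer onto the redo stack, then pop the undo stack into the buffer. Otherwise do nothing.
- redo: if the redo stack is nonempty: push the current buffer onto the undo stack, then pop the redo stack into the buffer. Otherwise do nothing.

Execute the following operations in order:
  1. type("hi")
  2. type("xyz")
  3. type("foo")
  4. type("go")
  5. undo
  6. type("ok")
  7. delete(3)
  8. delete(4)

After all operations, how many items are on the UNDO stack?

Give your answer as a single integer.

After op 1 (type): buf='hi' undo_depth=1 redo_depth=0
After op 2 (type): buf='hixyz' undo_depth=2 redo_depth=0
After op 3 (type): buf='hixyzfoo' undo_depth=3 redo_depth=0
After op 4 (type): buf='hixyzfoogo' undo_depth=4 redo_depth=0
After op 5 (undo): buf='hixyzfoo' undo_depth=3 redo_depth=1
After op 6 (type): buf='hixyzfoook' undo_depth=4 redo_depth=0
After op 7 (delete): buf='hixyzfo' undo_depth=5 redo_depth=0
After op 8 (delete): buf='hix' undo_depth=6 redo_depth=0

Answer: 6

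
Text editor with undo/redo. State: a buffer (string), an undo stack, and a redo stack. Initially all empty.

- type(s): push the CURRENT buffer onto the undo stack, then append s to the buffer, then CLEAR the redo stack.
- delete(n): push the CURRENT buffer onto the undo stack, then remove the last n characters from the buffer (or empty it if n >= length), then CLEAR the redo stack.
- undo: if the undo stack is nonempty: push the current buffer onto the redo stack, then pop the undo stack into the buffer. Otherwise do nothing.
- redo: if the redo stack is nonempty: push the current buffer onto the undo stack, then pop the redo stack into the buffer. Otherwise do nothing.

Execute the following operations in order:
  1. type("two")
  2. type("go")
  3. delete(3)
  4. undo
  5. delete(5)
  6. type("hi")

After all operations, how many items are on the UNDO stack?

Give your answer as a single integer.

After op 1 (type): buf='two' undo_depth=1 redo_depth=0
After op 2 (type): buf='twogo' undo_depth=2 redo_depth=0
After op 3 (delete): buf='tw' undo_depth=3 redo_depth=0
After op 4 (undo): buf='twogo' undo_depth=2 redo_depth=1
After op 5 (delete): buf='(empty)' undo_depth=3 redo_depth=0
After op 6 (type): buf='hi' undo_depth=4 redo_depth=0

Answer: 4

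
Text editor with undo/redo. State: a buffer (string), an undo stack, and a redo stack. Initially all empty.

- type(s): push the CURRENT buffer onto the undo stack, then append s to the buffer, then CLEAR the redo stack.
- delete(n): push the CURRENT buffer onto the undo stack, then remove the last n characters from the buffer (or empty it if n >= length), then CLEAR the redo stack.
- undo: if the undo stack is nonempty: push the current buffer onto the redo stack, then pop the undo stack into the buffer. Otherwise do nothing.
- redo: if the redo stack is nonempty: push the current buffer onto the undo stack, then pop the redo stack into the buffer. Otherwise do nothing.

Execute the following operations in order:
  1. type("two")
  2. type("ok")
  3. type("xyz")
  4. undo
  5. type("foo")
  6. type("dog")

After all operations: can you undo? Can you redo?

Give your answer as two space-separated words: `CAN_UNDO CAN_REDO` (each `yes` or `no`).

Answer: yes no

Derivation:
After op 1 (type): buf='two' undo_depth=1 redo_depth=0
After op 2 (type): buf='twook' undo_depth=2 redo_depth=0
After op 3 (type): buf='twookxyz' undo_depth=3 redo_depth=0
After op 4 (undo): buf='twook' undo_depth=2 redo_depth=1
After op 5 (type): buf='twookfoo' undo_depth=3 redo_depth=0
After op 6 (type): buf='twookfoodog' undo_depth=4 redo_depth=0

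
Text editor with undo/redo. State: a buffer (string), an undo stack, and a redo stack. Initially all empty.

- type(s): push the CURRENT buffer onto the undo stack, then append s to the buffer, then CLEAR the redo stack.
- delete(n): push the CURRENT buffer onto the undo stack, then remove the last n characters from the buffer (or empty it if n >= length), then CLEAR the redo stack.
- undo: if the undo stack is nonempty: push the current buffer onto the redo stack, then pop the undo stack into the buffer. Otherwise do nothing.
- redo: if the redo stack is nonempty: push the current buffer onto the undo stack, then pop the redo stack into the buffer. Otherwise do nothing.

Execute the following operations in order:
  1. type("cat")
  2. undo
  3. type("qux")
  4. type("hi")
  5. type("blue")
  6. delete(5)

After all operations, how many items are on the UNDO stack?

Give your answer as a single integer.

After op 1 (type): buf='cat' undo_depth=1 redo_depth=0
After op 2 (undo): buf='(empty)' undo_depth=0 redo_depth=1
After op 3 (type): buf='qux' undo_depth=1 redo_depth=0
After op 4 (type): buf='quxhi' undo_depth=2 redo_depth=0
After op 5 (type): buf='quxhiblue' undo_depth=3 redo_depth=0
After op 6 (delete): buf='quxh' undo_depth=4 redo_depth=0

Answer: 4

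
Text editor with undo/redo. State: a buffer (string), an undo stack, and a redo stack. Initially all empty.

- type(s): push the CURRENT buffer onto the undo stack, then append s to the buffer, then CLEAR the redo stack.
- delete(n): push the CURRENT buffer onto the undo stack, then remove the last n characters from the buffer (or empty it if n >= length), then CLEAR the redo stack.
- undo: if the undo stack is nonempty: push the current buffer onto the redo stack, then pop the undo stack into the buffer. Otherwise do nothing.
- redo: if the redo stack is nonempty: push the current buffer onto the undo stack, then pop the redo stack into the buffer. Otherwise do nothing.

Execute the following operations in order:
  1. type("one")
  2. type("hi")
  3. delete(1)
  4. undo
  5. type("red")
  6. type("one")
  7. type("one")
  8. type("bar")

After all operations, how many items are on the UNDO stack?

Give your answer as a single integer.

Answer: 6

Derivation:
After op 1 (type): buf='one' undo_depth=1 redo_depth=0
After op 2 (type): buf='onehi' undo_depth=2 redo_depth=0
After op 3 (delete): buf='oneh' undo_depth=3 redo_depth=0
After op 4 (undo): buf='onehi' undo_depth=2 redo_depth=1
After op 5 (type): buf='onehired' undo_depth=3 redo_depth=0
After op 6 (type): buf='onehiredone' undo_depth=4 redo_depth=0
After op 7 (type): buf='onehiredoneone' undo_depth=5 redo_depth=0
After op 8 (type): buf='onehiredoneonebar' undo_depth=6 redo_depth=0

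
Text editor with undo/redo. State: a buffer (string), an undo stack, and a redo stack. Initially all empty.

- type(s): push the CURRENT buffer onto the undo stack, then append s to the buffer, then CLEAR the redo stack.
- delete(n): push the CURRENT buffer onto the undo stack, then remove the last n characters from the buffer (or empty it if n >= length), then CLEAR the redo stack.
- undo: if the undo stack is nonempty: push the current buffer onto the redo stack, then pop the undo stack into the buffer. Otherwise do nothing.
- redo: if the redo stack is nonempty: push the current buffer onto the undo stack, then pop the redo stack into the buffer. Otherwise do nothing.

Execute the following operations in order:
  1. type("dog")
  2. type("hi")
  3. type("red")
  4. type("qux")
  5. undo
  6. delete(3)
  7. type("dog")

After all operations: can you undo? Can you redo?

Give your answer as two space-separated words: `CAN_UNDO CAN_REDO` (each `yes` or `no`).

After op 1 (type): buf='dog' undo_depth=1 redo_depth=0
After op 2 (type): buf='doghi' undo_depth=2 redo_depth=0
After op 3 (type): buf='doghired' undo_depth=3 redo_depth=0
After op 4 (type): buf='doghiredqux' undo_depth=4 redo_depth=0
After op 5 (undo): buf='doghired' undo_depth=3 redo_depth=1
After op 6 (delete): buf='doghi' undo_depth=4 redo_depth=0
After op 7 (type): buf='doghidog' undo_depth=5 redo_depth=0

Answer: yes no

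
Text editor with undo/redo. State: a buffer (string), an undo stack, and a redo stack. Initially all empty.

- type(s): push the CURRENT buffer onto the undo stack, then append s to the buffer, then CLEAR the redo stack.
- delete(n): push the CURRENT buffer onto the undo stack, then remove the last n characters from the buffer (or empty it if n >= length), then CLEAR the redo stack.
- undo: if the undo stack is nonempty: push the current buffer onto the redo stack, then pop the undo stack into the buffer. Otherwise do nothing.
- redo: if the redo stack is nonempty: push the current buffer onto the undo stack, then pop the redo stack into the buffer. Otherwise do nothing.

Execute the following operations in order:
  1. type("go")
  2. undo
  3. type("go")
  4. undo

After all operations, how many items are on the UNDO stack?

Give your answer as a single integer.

Answer: 0

Derivation:
After op 1 (type): buf='go' undo_depth=1 redo_depth=0
After op 2 (undo): buf='(empty)' undo_depth=0 redo_depth=1
After op 3 (type): buf='go' undo_depth=1 redo_depth=0
After op 4 (undo): buf='(empty)' undo_depth=0 redo_depth=1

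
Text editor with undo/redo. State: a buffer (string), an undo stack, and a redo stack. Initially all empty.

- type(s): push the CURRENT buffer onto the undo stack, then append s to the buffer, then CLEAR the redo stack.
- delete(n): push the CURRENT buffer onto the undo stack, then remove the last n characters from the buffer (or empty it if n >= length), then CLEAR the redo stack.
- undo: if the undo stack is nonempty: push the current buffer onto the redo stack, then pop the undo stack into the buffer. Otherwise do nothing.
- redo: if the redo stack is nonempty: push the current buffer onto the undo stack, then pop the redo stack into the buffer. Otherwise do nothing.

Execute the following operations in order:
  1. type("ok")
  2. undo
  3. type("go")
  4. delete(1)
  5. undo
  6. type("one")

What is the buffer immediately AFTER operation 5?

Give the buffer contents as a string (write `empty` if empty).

After op 1 (type): buf='ok' undo_depth=1 redo_depth=0
After op 2 (undo): buf='(empty)' undo_depth=0 redo_depth=1
After op 3 (type): buf='go' undo_depth=1 redo_depth=0
After op 4 (delete): buf='g' undo_depth=2 redo_depth=0
After op 5 (undo): buf='go' undo_depth=1 redo_depth=1

Answer: go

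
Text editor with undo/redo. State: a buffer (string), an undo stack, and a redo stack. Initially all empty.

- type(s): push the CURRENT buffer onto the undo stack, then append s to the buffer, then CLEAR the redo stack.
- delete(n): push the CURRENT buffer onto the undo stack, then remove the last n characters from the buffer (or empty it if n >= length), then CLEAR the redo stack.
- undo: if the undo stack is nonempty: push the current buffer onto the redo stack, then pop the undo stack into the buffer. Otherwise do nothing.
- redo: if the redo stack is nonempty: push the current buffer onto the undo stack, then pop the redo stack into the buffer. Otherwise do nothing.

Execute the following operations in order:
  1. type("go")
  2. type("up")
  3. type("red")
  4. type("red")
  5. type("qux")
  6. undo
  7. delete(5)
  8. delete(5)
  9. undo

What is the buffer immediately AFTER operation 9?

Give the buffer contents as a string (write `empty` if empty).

Answer: goupr

Derivation:
After op 1 (type): buf='go' undo_depth=1 redo_depth=0
After op 2 (type): buf='goup' undo_depth=2 redo_depth=0
After op 3 (type): buf='goupred' undo_depth=3 redo_depth=0
After op 4 (type): buf='goupredred' undo_depth=4 redo_depth=0
After op 5 (type): buf='goupredredqux' undo_depth=5 redo_depth=0
After op 6 (undo): buf='goupredred' undo_depth=4 redo_depth=1
After op 7 (delete): buf='goupr' undo_depth=5 redo_depth=0
After op 8 (delete): buf='(empty)' undo_depth=6 redo_depth=0
After op 9 (undo): buf='goupr' undo_depth=5 redo_depth=1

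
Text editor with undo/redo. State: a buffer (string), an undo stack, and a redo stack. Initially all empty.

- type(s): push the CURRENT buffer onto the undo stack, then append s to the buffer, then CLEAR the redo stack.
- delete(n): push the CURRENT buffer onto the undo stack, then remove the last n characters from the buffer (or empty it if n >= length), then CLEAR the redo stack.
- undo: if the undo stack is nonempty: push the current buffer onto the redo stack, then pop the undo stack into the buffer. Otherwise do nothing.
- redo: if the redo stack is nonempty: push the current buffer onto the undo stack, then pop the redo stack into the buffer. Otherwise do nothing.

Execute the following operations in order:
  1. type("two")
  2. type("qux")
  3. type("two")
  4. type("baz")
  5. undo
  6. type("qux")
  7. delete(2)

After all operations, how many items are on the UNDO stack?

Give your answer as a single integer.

After op 1 (type): buf='two' undo_depth=1 redo_depth=0
After op 2 (type): buf='twoqux' undo_depth=2 redo_depth=0
After op 3 (type): buf='twoquxtwo' undo_depth=3 redo_depth=0
After op 4 (type): buf='twoquxtwobaz' undo_depth=4 redo_depth=0
After op 5 (undo): buf='twoquxtwo' undo_depth=3 redo_depth=1
After op 6 (type): buf='twoquxtwoqux' undo_depth=4 redo_depth=0
After op 7 (delete): buf='twoquxtwoq' undo_depth=5 redo_depth=0

Answer: 5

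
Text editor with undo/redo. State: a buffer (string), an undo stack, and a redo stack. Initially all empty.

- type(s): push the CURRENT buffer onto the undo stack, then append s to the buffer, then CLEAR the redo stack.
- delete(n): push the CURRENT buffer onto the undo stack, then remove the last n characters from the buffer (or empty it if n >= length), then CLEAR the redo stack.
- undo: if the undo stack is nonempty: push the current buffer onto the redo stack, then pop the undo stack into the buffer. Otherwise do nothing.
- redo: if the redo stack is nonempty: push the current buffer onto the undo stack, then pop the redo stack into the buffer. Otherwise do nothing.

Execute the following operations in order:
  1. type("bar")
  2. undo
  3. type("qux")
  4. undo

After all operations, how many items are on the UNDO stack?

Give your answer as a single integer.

Answer: 0

Derivation:
After op 1 (type): buf='bar' undo_depth=1 redo_depth=0
After op 2 (undo): buf='(empty)' undo_depth=0 redo_depth=1
After op 3 (type): buf='qux' undo_depth=1 redo_depth=0
After op 4 (undo): buf='(empty)' undo_depth=0 redo_depth=1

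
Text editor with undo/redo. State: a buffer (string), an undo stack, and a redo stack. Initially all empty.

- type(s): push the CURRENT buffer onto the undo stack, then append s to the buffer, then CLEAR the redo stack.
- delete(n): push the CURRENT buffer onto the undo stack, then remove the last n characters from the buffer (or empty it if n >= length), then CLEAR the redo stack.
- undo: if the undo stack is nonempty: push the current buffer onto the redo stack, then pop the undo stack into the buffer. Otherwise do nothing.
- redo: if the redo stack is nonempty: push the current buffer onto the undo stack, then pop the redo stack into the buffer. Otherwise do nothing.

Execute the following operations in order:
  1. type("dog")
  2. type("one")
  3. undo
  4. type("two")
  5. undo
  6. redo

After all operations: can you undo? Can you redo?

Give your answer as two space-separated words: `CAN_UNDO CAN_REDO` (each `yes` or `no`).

After op 1 (type): buf='dog' undo_depth=1 redo_depth=0
After op 2 (type): buf='dogone' undo_depth=2 redo_depth=0
After op 3 (undo): buf='dog' undo_depth=1 redo_depth=1
After op 4 (type): buf='dogtwo' undo_depth=2 redo_depth=0
After op 5 (undo): buf='dog' undo_depth=1 redo_depth=1
After op 6 (redo): buf='dogtwo' undo_depth=2 redo_depth=0

Answer: yes no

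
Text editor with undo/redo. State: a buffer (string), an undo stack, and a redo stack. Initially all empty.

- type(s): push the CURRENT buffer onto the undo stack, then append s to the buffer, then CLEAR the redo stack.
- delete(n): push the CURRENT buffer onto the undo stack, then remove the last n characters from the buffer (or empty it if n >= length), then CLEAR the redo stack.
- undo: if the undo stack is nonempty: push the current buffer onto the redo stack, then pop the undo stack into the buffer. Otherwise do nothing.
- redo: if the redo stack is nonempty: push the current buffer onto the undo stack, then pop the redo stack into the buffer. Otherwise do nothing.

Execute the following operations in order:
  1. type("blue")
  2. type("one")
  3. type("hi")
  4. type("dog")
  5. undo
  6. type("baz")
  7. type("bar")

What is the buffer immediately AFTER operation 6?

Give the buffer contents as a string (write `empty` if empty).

Answer: blueonehibaz

Derivation:
After op 1 (type): buf='blue' undo_depth=1 redo_depth=0
After op 2 (type): buf='blueone' undo_depth=2 redo_depth=0
After op 3 (type): buf='blueonehi' undo_depth=3 redo_depth=0
After op 4 (type): buf='blueonehidog' undo_depth=4 redo_depth=0
After op 5 (undo): buf='blueonehi' undo_depth=3 redo_depth=1
After op 6 (type): buf='blueonehibaz' undo_depth=4 redo_depth=0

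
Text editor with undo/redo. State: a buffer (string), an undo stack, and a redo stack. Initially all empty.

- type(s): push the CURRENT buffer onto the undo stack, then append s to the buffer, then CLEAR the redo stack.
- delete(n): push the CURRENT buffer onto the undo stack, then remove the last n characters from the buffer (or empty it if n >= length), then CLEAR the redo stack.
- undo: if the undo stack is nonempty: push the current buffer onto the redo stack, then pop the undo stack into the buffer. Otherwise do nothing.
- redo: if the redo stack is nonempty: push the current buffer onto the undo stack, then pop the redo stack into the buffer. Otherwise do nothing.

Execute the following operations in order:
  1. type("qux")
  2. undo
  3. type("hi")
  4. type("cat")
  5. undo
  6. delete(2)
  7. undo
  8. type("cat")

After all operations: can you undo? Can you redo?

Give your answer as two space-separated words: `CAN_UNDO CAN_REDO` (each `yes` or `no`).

After op 1 (type): buf='qux' undo_depth=1 redo_depth=0
After op 2 (undo): buf='(empty)' undo_depth=0 redo_depth=1
After op 3 (type): buf='hi' undo_depth=1 redo_depth=0
After op 4 (type): buf='hicat' undo_depth=2 redo_depth=0
After op 5 (undo): buf='hi' undo_depth=1 redo_depth=1
After op 6 (delete): buf='(empty)' undo_depth=2 redo_depth=0
After op 7 (undo): buf='hi' undo_depth=1 redo_depth=1
After op 8 (type): buf='hicat' undo_depth=2 redo_depth=0

Answer: yes no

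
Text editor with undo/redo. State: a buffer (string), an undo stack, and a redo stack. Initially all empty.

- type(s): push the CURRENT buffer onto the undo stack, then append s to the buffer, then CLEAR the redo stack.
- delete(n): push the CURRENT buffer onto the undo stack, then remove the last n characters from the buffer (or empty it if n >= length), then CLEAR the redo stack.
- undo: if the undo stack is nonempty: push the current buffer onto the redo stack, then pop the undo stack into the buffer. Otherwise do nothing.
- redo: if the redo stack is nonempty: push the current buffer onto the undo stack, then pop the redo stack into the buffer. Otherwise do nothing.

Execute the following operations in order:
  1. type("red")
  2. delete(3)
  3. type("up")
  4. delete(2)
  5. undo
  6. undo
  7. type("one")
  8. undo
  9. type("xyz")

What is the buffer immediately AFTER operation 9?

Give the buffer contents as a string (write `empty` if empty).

Answer: xyz

Derivation:
After op 1 (type): buf='red' undo_depth=1 redo_depth=0
After op 2 (delete): buf='(empty)' undo_depth=2 redo_depth=0
After op 3 (type): buf='up' undo_depth=3 redo_depth=0
After op 4 (delete): buf='(empty)' undo_depth=4 redo_depth=0
After op 5 (undo): buf='up' undo_depth=3 redo_depth=1
After op 6 (undo): buf='(empty)' undo_depth=2 redo_depth=2
After op 7 (type): buf='one' undo_depth=3 redo_depth=0
After op 8 (undo): buf='(empty)' undo_depth=2 redo_depth=1
After op 9 (type): buf='xyz' undo_depth=3 redo_depth=0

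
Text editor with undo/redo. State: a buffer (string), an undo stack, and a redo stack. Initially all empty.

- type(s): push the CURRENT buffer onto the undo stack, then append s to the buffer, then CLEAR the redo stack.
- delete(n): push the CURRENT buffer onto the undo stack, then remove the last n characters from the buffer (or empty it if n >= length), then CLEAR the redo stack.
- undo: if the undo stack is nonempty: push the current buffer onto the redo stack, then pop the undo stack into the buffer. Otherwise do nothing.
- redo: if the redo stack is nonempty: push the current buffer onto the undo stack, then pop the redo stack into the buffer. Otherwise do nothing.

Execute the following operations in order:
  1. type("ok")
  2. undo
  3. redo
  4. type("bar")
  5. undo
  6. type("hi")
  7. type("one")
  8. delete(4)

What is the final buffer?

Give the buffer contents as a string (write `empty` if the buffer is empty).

Answer: okh

Derivation:
After op 1 (type): buf='ok' undo_depth=1 redo_depth=0
After op 2 (undo): buf='(empty)' undo_depth=0 redo_depth=1
After op 3 (redo): buf='ok' undo_depth=1 redo_depth=0
After op 4 (type): buf='okbar' undo_depth=2 redo_depth=0
After op 5 (undo): buf='ok' undo_depth=1 redo_depth=1
After op 6 (type): buf='okhi' undo_depth=2 redo_depth=0
After op 7 (type): buf='okhione' undo_depth=3 redo_depth=0
After op 8 (delete): buf='okh' undo_depth=4 redo_depth=0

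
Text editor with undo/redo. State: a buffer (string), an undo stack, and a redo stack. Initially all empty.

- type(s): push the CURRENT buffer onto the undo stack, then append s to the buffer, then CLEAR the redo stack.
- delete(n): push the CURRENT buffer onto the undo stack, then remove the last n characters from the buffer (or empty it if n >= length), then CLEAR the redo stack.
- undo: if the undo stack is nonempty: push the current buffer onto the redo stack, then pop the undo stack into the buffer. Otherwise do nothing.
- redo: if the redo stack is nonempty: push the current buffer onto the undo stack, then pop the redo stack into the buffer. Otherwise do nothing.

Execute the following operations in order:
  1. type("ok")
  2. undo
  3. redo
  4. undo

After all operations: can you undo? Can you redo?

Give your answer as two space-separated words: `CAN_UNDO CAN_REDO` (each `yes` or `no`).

Answer: no yes

Derivation:
After op 1 (type): buf='ok' undo_depth=1 redo_depth=0
After op 2 (undo): buf='(empty)' undo_depth=0 redo_depth=1
After op 3 (redo): buf='ok' undo_depth=1 redo_depth=0
After op 4 (undo): buf='(empty)' undo_depth=0 redo_depth=1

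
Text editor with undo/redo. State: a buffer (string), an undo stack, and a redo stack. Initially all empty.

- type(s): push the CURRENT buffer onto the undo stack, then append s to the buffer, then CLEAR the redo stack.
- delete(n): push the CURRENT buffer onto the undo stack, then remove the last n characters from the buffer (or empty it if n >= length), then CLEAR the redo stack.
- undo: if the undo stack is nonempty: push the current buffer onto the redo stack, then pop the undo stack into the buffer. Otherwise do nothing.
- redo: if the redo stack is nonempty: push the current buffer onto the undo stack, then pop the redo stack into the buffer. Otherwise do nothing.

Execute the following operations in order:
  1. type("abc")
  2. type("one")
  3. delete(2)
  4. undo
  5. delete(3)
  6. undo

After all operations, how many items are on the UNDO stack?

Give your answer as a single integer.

Answer: 2

Derivation:
After op 1 (type): buf='abc' undo_depth=1 redo_depth=0
After op 2 (type): buf='abcone' undo_depth=2 redo_depth=0
After op 3 (delete): buf='abco' undo_depth=3 redo_depth=0
After op 4 (undo): buf='abcone' undo_depth=2 redo_depth=1
After op 5 (delete): buf='abc' undo_depth=3 redo_depth=0
After op 6 (undo): buf='abcone' undo_depth=2 redo_depth=1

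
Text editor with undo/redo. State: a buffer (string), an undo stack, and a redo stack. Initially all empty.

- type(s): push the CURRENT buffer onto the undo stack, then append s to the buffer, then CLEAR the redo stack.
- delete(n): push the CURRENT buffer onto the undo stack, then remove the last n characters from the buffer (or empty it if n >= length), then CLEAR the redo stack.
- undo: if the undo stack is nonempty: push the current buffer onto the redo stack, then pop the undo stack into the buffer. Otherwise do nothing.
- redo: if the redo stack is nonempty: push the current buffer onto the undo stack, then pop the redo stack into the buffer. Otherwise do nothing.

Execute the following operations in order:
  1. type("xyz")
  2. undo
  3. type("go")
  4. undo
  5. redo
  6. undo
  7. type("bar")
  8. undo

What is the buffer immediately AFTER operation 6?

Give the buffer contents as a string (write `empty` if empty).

Answer: empty

Derivation:
After op 1 (type): buf='xyz' undo_depth=1 redo_depth=0
After op 2 (undo): buf='(empty)' undo_depth=0 redo_depth=1
After op 3 (type): buf='go' undo_depth=1 redo_depth=0
After op 4 (undo): buf='(empty)' undo_depth=0 redo_depth=1
After op 5 (redo): buf='go' undo_depth=1 redo_depth=0
After op 6 (undo): buf='(empty)' undo_depth=0 redo_depth=1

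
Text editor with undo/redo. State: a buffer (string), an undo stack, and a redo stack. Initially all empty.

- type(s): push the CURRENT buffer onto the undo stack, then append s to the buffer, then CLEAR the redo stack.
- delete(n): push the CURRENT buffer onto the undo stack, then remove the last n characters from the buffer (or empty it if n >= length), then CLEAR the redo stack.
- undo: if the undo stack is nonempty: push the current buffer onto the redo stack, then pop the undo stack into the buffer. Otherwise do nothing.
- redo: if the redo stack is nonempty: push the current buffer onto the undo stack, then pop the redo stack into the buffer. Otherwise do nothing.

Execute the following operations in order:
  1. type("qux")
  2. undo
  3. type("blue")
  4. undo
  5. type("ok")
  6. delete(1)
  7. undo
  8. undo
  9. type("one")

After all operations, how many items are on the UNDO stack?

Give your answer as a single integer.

Answer: 1

Derivation:
After op 1 (type): buf='qux' undo_depth=1 redo_depth=0
After op 2 (undo): buf='(empty)' undo_depth=0 redo_depth=1
After op 3 (type): buf='blue' undo_depth=1 redo_depth=0
After op 4 (undo): buf='(empty)' undo_depth=0 redo_depth=1
After op 5 (type): buf='ok' undo_depth=1 redo_depth=0
After op 6 (delete): buf='o' undo_depth=2 redo_depth=0
After op 7 (undo): buf='ok' undo_depth=1 redo_depth=1
After op 8 (undo): buf='(empty)' undo_depth=0 redo_depth=2
After op 9 (type): buf='one' undo_depth=1 redo_depth=0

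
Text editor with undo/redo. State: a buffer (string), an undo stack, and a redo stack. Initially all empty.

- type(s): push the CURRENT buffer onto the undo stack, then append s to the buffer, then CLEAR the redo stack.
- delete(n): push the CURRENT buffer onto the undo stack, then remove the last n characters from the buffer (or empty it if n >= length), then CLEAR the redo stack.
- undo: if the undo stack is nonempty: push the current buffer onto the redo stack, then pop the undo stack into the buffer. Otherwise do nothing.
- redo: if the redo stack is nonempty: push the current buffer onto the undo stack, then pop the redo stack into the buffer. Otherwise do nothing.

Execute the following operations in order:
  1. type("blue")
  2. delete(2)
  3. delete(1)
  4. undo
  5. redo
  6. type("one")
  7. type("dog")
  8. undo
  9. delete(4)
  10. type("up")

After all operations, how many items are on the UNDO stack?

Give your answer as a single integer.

After op 1 (type): buf='blue' undo_depth=1 redo_depth=0
After op 2 (delete): buf='bl' undo_depth=2 redo_depth=0
After op 3 (delete): buf='b' undo_depth=3 redo_depth=0
After op 4 (undo): buf='bl' undo_depth=2 redo_depth=1
After op 5 (redo): buf='b' undo_depth=3 redo_depth=0
After op 6 (type): buf='bone' undo_depth=4 redo_depth=0
After op 7 (type): buf='bonedog' undo_depth=5 redo_depth=0
After op 8 (undo): buf='bone' undo_depth=4 redo_depth=1
After op 9 (delete): buf='(empty)' undo_depth=5 redo_depth=0
After op 10 (type): buf='up' undo_depth=6 redo_depth=0

Answer: 6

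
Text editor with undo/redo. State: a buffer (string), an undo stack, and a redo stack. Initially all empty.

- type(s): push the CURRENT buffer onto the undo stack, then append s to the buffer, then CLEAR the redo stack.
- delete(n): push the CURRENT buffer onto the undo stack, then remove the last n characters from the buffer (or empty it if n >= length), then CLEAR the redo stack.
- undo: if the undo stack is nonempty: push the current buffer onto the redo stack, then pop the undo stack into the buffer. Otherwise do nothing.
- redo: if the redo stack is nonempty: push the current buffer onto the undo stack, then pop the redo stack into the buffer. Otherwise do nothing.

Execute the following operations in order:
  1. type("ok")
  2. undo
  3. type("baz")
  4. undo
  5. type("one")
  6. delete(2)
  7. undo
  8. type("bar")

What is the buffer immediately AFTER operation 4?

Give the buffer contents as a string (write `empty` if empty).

After op 1 (type): buf='ok' undo_depth=1 redo_depth=0
After op 2 (undo): buf='(empty)' undo_depth=0 redo_depth=1
After op 3 (type): buf='baz' undo_depth=1 redo_depth=0
After op 4 (undo): buf='(empty)' undo_depth=0 redo_depth=1

Answer: empty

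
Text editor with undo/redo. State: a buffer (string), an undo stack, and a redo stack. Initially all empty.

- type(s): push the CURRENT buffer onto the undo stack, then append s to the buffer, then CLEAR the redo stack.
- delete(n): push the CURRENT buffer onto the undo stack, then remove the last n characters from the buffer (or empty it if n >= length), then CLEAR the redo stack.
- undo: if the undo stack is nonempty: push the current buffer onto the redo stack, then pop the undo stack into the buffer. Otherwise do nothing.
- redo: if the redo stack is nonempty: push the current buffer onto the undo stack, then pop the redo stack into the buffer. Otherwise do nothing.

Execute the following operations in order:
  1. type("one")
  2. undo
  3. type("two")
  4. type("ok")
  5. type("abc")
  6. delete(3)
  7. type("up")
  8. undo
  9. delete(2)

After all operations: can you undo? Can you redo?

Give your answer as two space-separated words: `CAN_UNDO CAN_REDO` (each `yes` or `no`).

Answer: yes no

Derivation:
After op 1 (type): buf='one' undo_depth=1 redo_depth=0
After op 2 (undo): buf='(empty)' undo_depth=0 redo_depth=1
After op 3 (type): buf='two' undo_depth=1 redo_depth=0
After op 4 (type): buf='twook' undo_depth=2 redo_depth=0
After op 5 (type): buf='twookabc' undo_depth=3 redo_depth=0
After op 6 (delete): buf='twook' undo_depth=4 redo_depth=0
After op 7 (type): buf='twookup' undo_depth=5 redo_depth=0
After op 8 (undo): buf='twook' undo_depth=4 redo_depth=1
After op 9 (delete): buf='two' undo_depth=5 redo_depth=0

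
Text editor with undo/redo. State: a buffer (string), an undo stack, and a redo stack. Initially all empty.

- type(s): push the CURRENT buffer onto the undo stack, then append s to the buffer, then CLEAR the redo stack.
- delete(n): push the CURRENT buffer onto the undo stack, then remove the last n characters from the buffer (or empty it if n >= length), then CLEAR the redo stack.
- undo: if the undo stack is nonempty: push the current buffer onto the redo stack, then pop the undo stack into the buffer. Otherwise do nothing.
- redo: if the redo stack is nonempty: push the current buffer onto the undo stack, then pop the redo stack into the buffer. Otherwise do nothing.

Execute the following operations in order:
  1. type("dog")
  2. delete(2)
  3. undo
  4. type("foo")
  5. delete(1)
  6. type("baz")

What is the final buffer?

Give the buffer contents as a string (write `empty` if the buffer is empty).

After op 1 (type): buf='dog' undo_depth=1 redo_depth=0
After op 2 (delete): buf='d' undo_depth=2 redo_depth=0
After op 3 (undo): buf='dog' undo_depth=1 redo_depth=1
After op 4 (type): buf='dogfoo' undo_depth=2 redo_depth=0
After op 5 (delete): buf='dogfo' undo_depth=3 redo_depth=0
After op 6 (type): buf='dogfobaz' undo_depth=4 redo_depth=0

Answer: dogfobaz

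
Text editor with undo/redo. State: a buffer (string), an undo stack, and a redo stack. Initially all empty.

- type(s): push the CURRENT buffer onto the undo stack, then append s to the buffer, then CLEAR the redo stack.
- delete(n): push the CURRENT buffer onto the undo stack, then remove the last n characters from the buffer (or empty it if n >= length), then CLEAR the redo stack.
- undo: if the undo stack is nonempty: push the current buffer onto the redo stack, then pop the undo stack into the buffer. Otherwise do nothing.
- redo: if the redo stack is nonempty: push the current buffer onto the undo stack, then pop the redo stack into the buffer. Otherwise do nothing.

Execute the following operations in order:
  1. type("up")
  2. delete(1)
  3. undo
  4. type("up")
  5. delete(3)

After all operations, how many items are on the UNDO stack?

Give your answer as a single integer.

Answer: 3

Derivation:
After op 1 (type): buf='up' undo_depth=1 redo_depth=0
After op 2 (delete): buf='u' undo_depth=2 redo_depth=0
After op 3 (undo): buf='up' undo_depth=1 redo_depth=1
After op 4 (type): buf='upup' undo_depth=2 redo_depth=0
After op 5 (delete): buf='u' undo_depth=3 redo_depth=0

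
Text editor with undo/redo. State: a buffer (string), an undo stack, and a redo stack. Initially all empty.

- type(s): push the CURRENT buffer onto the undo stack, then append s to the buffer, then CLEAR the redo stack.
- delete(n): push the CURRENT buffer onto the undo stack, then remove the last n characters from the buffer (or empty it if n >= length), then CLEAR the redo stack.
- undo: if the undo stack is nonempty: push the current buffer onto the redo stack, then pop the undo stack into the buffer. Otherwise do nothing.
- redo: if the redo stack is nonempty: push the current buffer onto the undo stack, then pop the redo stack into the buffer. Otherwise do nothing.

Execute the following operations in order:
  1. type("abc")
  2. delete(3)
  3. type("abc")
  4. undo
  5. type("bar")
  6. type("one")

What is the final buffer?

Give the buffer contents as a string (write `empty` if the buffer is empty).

Answer: barone

Derivation:
After op 1 (type): buf='abc' undo_depth=1 redo_depth=0
After op 2 (delete): buf='(empty)' undo_depth=2 redo_depth=0
After op 3 (type): buf='abc' undo_depth=3 redo_depth=0
After op 4 (undo): buf='(empty)' undo_depth=2 redo_depth=1
After op 5 (type): buf='bar' undo_depth=3 redo_depth=0
After op 6 (type): buf='barone' undo_depth=4 redo_depth=0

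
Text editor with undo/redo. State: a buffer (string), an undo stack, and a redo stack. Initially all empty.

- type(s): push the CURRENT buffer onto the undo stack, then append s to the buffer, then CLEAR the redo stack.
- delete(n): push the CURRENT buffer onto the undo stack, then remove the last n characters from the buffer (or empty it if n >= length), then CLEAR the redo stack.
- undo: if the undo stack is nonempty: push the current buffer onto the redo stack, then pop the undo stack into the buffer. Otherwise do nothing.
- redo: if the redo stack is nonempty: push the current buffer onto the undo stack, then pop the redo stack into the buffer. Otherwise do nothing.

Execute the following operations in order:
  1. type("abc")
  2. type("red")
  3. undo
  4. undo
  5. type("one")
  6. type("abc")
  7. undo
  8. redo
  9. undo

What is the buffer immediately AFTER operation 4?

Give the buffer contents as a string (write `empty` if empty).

Answer: empty

Derivation:
After op 1 (type): buf='abc' undo_depth=1 redo_depth=0
After op 2 (type): buf='abcred' undo_depth=2 redo_depth=0
After op 3 (undo): buf='abc' undo_depth=1 redo_depth=1
After op 4 (undo): buf='(empty)' undo_depth=0 redo_depth=2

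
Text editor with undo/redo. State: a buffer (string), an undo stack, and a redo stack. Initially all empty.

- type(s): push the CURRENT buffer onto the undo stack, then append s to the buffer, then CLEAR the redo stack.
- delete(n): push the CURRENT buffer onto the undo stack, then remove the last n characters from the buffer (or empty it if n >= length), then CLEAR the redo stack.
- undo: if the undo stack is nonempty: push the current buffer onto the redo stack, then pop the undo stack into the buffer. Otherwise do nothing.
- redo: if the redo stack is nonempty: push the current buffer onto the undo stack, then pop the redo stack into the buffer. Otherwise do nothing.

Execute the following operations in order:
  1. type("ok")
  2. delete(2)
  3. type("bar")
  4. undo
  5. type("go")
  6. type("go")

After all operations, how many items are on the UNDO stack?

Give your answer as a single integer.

After op 1 (type): buf='ok' undo_depth=1 redo_depth=0
After op 2 (delete): buf='(empty)' undo_depth=2 redo_depth=0
After op 3 (type): buf='bar' undo_depth=3 redo_depth=0
After op 4 (undo): buf='(empty)' undo_depth=2 redo_depth=1
After op 5 (type): buf='go' undo_depth=3 redo_depth=0
After op 6 (type): buf='gogo' undo_depth=4 redo_depth=0

Answer: 4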